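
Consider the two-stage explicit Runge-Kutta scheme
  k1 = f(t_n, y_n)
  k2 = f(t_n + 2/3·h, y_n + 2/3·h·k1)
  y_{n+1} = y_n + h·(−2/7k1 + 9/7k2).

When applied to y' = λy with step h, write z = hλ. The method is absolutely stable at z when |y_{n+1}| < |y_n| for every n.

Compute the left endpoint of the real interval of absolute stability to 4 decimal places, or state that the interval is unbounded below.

left endpoint -1.1667.

Test eqn y'=λy, z=hλ:
  k1=λy_n ⇒ h·k1=z·y_n;  k2=λ(1+2/3z)y_n ⇒ h·k2=z(1+2/3z)y_n
  y_{n+1}/y_n = 1 − 2/7z + 9/7z(1+2/3z) = 1 + z + 6/7z²
  so R(z) = 1 + z + 6/7z².

Find x<0 with |R(x)|<1.
x=-1.59: |R|=1.5769
R=1: x+6/7x²=0 ⇒ x=−7/6=-1.1667; min R=1−1/(4·6/7)=0.7083>−1
Confirm numerically:
  x=-1.121: |R|=0.95612 <1
  x=-0.667: |R|=0.71433 <1
  x=-0.636: |R|=0.71071 <1
  x=-1.535: |R|=1.48462 >1
  x=-1.470: |R|=1.38220 >1
Interval (-1.1667, 0).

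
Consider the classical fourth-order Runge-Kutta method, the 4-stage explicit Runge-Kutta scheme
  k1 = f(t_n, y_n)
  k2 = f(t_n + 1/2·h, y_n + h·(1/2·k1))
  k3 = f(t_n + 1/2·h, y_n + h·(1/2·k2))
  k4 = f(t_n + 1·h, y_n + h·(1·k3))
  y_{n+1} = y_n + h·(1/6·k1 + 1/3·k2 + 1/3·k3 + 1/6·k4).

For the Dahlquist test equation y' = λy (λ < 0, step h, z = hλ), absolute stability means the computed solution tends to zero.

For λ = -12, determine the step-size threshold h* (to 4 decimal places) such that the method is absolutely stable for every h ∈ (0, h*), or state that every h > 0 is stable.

On y'=λy, z=hλ:
  order 4, 4-stage ⇒ R(z)=1+z+z^2/2+z^3/6+z^4/24
  (e.g. R(-0.88)=0.41861, |R|=0.41861)

Boundary: |R(x)|=1, x<0.
x=-0.88: |R|=0.4186
|R(-2.14)|=0.3903 |R(-1.37)|=0.2867 |R(-0.69)|=0.5027
Bisect:
  x_lo=-3.5329 |R|=2.8497  x_hi=-0.1765 |R|=0.8382
  mid=-1.85473 |R|=0.29497 →hi
  mid=-2.69383 |R|=0.87063 →hi
  mid=-3.11338 |R|=1.61832 →lo
  mid=-2.90360 |R|=1.19353 →lo
  mid=-2.79872 |R|=1.02043 →lo
  mid=-2.74627 |R|=0.94275 →hi
  mid=-2.77249 |R|=0.98087 →hi
  mid=-2.78561 |R|=1.00047 →lo
  mid=-2.77905 |R|=0.99063 →hi
  ...
  [-2.78540,-2.78520] ⇒ x*=-2.7853
Interval (-2.7853, 0).

(-2.7853,0); λ=-12 ⇒ h* = 0.2321.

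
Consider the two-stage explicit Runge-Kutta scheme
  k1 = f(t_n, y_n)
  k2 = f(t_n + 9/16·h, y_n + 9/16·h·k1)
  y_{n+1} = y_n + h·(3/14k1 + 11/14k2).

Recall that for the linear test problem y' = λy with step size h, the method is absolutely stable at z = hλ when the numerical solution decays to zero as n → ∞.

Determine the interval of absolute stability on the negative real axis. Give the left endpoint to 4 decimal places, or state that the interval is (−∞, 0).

Set f=λy, z=hλ:
  k1=λy_n ⇒ h·k1=z·y_n;  k2=λ(1+9/16z)y_n ⇒ h·k2=z(1+9/16z)y_n
  y_{n+1}/y_n = 1 + 3/14z + 11/14z(1+9/16z) = 1 + z + 99/224z²
  R(z) = 1 + z + 99/224z².

Find x<0 with |R(x)|<1.
x=-0.99: |R|=0.4432
R=1: x+99/224x²=0 ⇒ x=−224/99=-2.2626; min R=1−1/(4·99/224)=0.4343>−1
Confirm numerically:
  x=-2.017: |R|=0.78104 <1
  x=-1.443: |R|=0.47728 <1
  x=-1.417: |R|=0.47042 <1
  x=-0.995: |R|=0.44256 <1
  x=-2.842: |R|=1.72773 >1
  x=-2.482: |R|=1.24064 >1
Interval (-2.2626, 0).

z∈(-2.2626,0).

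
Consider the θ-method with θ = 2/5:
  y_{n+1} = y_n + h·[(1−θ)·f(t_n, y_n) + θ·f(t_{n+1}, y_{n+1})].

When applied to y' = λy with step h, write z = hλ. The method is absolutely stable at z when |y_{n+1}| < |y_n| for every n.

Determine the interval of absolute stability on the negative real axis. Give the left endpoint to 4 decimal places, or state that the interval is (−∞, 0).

With y'=λy (z=hλ):
  y_{n+1} = y_n + z·[3/5·y_n + 2/5·y_{n+1}] ⇒ (1 − 2/5z)y_{n+1} = (1 + 3/5z)y_n
  R(z) = (1 + 3/5z)/(1 − 2/5z).

Need |R(x)|<1, x<0.
x=-0.57: |R|=0.5358
R=−1: 1+3/5x = −1+2/5x ⇒ -1/5x=2 ⇒ x=2/(-1/5)=-10.0000
Confirm numerically:
  x=-9.662: |R|=0.98610 <1
  x=-6.604: |R|=0.81349 <1
  x=-4.745: |R|=0.63734 <1
  x=-10.272: |R|=1.01065 >1
  x=-10.250: |R|=1.00980 >1
  x=-10.236: |R|=1.00927 >1
Interval (-10.0000, 0).

z∈(-10.0000,0).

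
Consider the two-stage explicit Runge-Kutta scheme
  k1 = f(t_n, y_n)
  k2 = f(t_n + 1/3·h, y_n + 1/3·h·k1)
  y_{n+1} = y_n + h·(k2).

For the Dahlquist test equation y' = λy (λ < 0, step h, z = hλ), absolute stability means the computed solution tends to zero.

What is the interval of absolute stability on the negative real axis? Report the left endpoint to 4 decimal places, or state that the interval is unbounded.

On y'=λy, z=hλ:
  k1=λy_n ⇒ h·k1=z·y_n;  k2=λ(1+1/3z)y_n ⇒ h·k2=z(1+1/3z)y_n
  y_{n+1}/y_n = 1 + z(1+1/3z) = 1 + z + 1/3z²
  R(z) = 1 + z + 1/3z².

Find x<0 with |R(x)|<1.
x=-0.78: |R|=0.4228
R=1: x+1/3x²=0 ⇒ x=−3=-3.0000; min R=1−1/(4·1/3)=0.2500>−1
Confirm numerically:
  x=-2.394: |R|=0.51641 <1
  x=-1.852: |R|=0.29130 <1
  x=-1.404: |R|=0.25307 <1
  x=-3.429: |R|=1.49035 >1
  x=-3.109: |R|=1.11296 >1
  x=-3.045: |R|=1.04567 >1
Interval (-3.0000, 0).

z∈(-3.0000,0).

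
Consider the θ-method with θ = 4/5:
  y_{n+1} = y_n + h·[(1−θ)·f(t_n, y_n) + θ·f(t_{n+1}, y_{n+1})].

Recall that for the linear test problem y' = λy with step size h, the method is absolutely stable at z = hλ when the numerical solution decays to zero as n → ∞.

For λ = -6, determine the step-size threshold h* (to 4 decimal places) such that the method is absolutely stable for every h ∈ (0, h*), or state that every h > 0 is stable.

Set f=λy, z=hλ:
  y_{n+1} = y_n + z·[1/5·y_n + 4/5·y_{n+1}] ⇒ (1 − 4/5z)y_{n+1} = (1 + 1/5z)y_n
  ⇒ R(z) = (1 + 1/5z)/(1 − 4/5z).

Need |R(x)|<1, x<0.
x=-0.68: |R|=0.5596
x=-2: |R|=0.2308
x=-10: |R|=0.1111
x=-100: |R|=0.2346
θ=4/5≥1/2 ⇒ |1+1/5x|<|1−4/5x| ∀x<0 ⇒ stable on all of ℝ⁻.

unbounded; (−∞, 0). Any h>0 works for λ=-6.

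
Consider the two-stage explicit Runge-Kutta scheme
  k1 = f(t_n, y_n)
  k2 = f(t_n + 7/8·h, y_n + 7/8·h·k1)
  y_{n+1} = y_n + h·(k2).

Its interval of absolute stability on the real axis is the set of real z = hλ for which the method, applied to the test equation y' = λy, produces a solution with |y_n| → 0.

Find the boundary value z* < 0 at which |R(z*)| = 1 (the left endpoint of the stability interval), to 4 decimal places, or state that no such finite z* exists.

z* = -1.1429.

Set f=λy, z=hλ:
  k1=λy_n ⇒ h·k1=z·y_n;  k2=λ(1+7/8z)y_n ⇒ h·k2=z(1+7/8z)y_n
  y_{n+1}/y_n = 1 + z(1+7/8z) = 1 + z + 7/8z²
  so R(z) = 1 + z + 7/8z².

Solve |R(x)|<1 on ℝ⁻.
x=-0.42: |R|=0.7344
R=1: x+7/8x²=0 ⇒ x=−8/7=-1.1429; min R=1−1/(4·7/8)=0.7143>−1
Confirm numerically:
  x=-0.980: |R|=0.86035 <1
  x=-0.706: |R|=0.73013 <1
  x=-0.479: |R|=0.72176 <1
  x=-1.477: |R|=1.43184 >1
  x=-1.200: |R|=1.06000 >1
Stable set (-1.1429, 0).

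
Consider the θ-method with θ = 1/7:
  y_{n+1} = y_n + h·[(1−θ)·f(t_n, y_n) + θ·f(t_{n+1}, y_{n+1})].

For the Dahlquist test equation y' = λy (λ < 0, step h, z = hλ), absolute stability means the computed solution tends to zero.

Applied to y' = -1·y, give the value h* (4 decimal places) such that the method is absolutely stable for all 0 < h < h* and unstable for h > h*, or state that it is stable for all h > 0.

(-2.8000,0); λ=-1 ⇒ h* = (14/5)/1 = 2.8000.

Test eqn y'=λy, z=hλ:
  y_{n+1} = y_n + z·[6/7·y_n + 1/7·y_{n+1}] ⇒ (1 − 1/7z)y_{n+1} = (1 + 6/7z)y_n
  ⇒ R(z) = (1 + 6/7z)/(1 − 1/7z).

Need |R(x)|<1, x<0.
x=-1.3: |R|=0.0964
R=−1: 1+6/7x = −1+1/7x ⇒ -5/7x=2 ⇒ x=2/(-5/7)=-2.8000
Confirm numerically:
  x=-1.935: |R|=0.51595 <1
  x=-1.891: |R|=0.48881 <1
  x=-1.661: |R|=0.34245 <1
  x=-3.160: |R|=1.17717 >1
  x=-2.892: |R|=1.04650 >1
  x=-2.878: |R|=1.03948 >1
So |R|<1 on (-2.8000, 0).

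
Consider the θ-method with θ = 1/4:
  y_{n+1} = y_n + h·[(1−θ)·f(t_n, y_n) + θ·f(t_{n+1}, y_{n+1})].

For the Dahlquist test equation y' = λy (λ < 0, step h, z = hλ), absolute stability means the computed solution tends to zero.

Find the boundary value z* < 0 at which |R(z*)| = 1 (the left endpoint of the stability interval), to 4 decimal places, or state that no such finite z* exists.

Test eqn y'=λy, z=hλ:
  y_{n+1} = y_n + z·[3/4·y_n + 1/4·y_{n+1}] ⇒ (1 − 1/4z)y_{n+1} = (1 + 3/4z)y_n
  Hence R(z) = (1 + 3/4z)/(1 − 1/4z).

Find x<0 with |R(x)|<1.
x=-0.91: |R|=0.2587
R=−1: 1+3/4x = −1+1/4x ⇒ -1/2x=2 ⇒ x=2/(-1/2)=-4.0000
Confirm numerically:
  x=-3.774: |R|=0.94186 <1
  x=-3.128: |R|=0.75533 <1
  x=-2.280: |R|=0.45223 <1
  x=-4.432: |R|=1.10247 >1
  x=-4.346: |R|=1.08291 >1
Stable set (-4.0000, 0).

left endpoint -4.0000.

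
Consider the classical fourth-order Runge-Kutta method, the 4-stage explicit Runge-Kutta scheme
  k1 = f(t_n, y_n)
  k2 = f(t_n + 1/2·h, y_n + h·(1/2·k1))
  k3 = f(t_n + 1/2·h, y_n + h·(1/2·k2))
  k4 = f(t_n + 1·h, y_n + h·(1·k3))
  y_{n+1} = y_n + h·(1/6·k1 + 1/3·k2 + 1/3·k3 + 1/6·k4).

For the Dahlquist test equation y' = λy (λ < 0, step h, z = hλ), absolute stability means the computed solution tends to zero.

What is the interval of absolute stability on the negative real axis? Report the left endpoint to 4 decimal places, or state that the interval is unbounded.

(-2.7853, 0).

On y'=λy, z=hλ:
  order 4, 4-stage ⇒ R(z)=1+z+z^2/2+z^3/6+z^4/24
  (e.g. R(-1.34)=0.29112, |R|=0.29112)

Boundary: |R(x)|=1, x<0.
x=-1.34: |R|=0.2911
|R(-2.74)|=0.9338 |R(-1.85)|=0.2940 |R(-1.16)|=0.3281
Bisect:
  x_lo=-3.2107 |R|=1.8552  x_hi=-0.3028 |R|=0.7388
  mid=-1.75677 |R|=0.27958 →hi
  mid=-2.48375 |R|=0.63274 →hi
  mid=-2.84724 |R|=1.09748 →lo
  mid=-2.66549 |R|=0.83390 →hi
  mid=-2.75637 |R|=0.95726 →hi
  mid=-2.80180 |R|=1.02518 →lo
  mid=-2.77909 |R|=0.99068 →hi
  mid=-2.79044 |R|=1.00779 →lo
  mid=-2.78476 |R|=0.99920 →hi
  mid=-2.78760 |R|=1.00349 →lo
  ...
  [-2.78530,-2.78512] ⇒ x*=-2.7853
So |R|<1 on (-2.7853, 0).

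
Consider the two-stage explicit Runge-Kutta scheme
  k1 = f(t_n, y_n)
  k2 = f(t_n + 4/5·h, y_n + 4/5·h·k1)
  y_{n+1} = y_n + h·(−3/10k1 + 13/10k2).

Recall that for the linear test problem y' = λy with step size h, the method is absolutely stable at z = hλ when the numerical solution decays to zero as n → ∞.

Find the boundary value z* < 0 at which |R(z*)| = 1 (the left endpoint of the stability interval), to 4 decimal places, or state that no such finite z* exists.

z* = -0.9615.

On y'=λy, z=hλ:
  k1=λy_n ⇒ h·k1=z·y_n;  k2=λ(1+4/5z)y_n ⇒ h·k2=z(1+4/5z)y_n
  y_{n+1}/y_n = 1 − 3/10z + 13/10z(1+4/5z) = 1 + z + 26/25z²
  ⇒ R(z) = 1 + z + 26/25z².

Boundary: |R(x)|=1, x<0.
x=-1.41: |R|=1.6576
R=1: x+26/25x²=0 ⇒ x=−25/26=-0.9615; min R=1−1/(4·26/25)=0.7596>−1
Confirm numerically:
  x=-0.775: |R|=0.84965 <1
  x=-0.672: |R|=0.79765 <1
  x=-0.540: |R|=0.76326 <1
  x=-0.508: |R|=0.76039 <1
  x=-1.507: |R|=1.85489 >1
  x=-1.450: |R|=1.73660 >1
  x=-1.373: |R|=1.58753 >1
Interval (-0.9615, 0).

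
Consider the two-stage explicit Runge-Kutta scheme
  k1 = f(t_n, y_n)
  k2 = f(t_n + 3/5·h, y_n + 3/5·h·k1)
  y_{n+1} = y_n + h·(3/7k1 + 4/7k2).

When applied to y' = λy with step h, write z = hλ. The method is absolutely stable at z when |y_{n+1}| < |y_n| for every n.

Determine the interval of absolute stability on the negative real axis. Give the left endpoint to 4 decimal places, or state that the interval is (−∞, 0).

Set f=λy, z=hλ:
  k1=λy_n ⇒ h·k1=z·y_n;  k2=λ(1+3/5z)y_n ⇒ h·k2=z(1+3/5z)y_n
  y_{n+1}/y_n = 1 + 3/7z + 4/7z(1+3/5z) = 1 + z + 12/35z²
  ⇒ R(z) = 1 + z + 12/35z².

Solve |R(x)|<1 on ℝ⁻.
x=-0.47: |R|=0.6057
R=1: x+12/35x²=0 ⇒ x=−35/12=-2.9167; min R=1−1/(4·12/35)=0.2708>−1
Confirm numerically:
  x=-2.690: |R|=0.79095 <1
  x=-2.516: |R|=0.65437 <1
  x=-2.403: |R|=0.57680 <1
  x=-3.234: |R|=1.35186 >1
  x=-3.044: |R|=1.13289 >1
  x=-2.965: |R|=1.04913 >1
Stable set (-2.9167, 0).

(-2.9167, 0).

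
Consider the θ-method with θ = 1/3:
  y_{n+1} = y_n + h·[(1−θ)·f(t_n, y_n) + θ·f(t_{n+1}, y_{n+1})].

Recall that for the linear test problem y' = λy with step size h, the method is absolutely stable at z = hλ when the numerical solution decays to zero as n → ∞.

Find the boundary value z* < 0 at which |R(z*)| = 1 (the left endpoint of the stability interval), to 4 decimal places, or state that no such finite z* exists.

z* = -6.0000.

Set f=λy, z=hλ:
  y_{n+1} = y_n + z·[2/3·y_n + 1/3·y_{n+1}] ⇒ (1 − 1/3z)y_{n+1} = (1 + 2/3z)y_n
  Hence R(z) = (1 + 2/3z)/(1 − 1/3z).

Find x<0 with |R(x)|<1.
x=-1.34: |R|=0.0737
R=−1: 1+2/3x = −1+1/3x ⇒ -1/3x=2 ⇒ x=2/(-1/3)=-6.0000
Confirm numerically:
  x=-4.685: |R|=0.82889 <1
  x=-4.273: |R|=0.76255 <1
  x=-3.461: |R|=0.60703 <1
  x=-3.205: |R|=0.54956 <1
  x=-6.593: |R|=1.06182 >1
  x=-6.152: |R|=1.01661 >1
So |R|<1 on (-6.0000, 0).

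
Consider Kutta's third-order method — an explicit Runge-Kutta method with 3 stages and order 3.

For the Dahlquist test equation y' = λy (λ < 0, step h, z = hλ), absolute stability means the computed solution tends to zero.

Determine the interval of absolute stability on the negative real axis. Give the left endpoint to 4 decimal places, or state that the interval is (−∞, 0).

Set f=λy, z=hλ:
  order 3, 3-stage ⇒ R(z)=1+z+z^2/2+z^3/6
  (e.g. R(-1.05)=0.30831, |R|=0.30831)

Solve |R(x)|<1 on ℝ⁻.
x=-1.05: |R|=0.3083
|R(-2.76)|=1.4553 |R(-2.47)|=0.9311 |R(-1.84)|=0.1855
Bisect:
  x_lo=-2.8496 |R|=1.6460  x_hi=-0.0709 |R|=0.9315
  mid=-1.46026 |R|=0.08695 →hi
  mid=-2.15492 |R|=0.50088 →hi
  mid=-2.50225 |R|=0.98283 →hi
  mid=-2.67592 |R|=1.28915 →lo
  mid=-2.58909 |R|=1.13000 →lo
  mid=-2.54567 |R|=1.05496 →lo
  mid=-2.52396 |R|=1.01854 →lo
  mid=-2.51311 |R|=1.00060 →lo
  ...
  [-2.51277,-2.51260] ⇒ x*=-2.5127
Stable set (-2.5127, 0).

(-2.5127, 0).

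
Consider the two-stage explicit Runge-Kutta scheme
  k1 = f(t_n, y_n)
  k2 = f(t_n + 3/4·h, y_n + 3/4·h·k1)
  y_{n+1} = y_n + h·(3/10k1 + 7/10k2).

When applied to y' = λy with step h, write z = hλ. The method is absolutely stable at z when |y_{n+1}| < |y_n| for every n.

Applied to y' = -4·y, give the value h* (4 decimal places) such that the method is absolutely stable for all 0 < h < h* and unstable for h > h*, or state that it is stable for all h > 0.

On y'=λy, z=hλ:
  k1=λy_n ⇒ h·k1=z·y_n;  k2=λ(1+3/4z)y_n ⇒ h·k2=z(1+3/4z)y_n
  y_{n+1}/y_n = 1 + 3/10z + 7/10z(1+3/4z) = 1 + z + 21/40z²
  Hence R(z) = 1 + z + 21/40z².

Boundary: |R(x)|=1, x<0.
x=-0.39: |R|=0.6899
R=1: x+21/40x²=0 ⇒ x=−40/21=-1.9048; min R=1−1/(4·21/40)=0.5238>−1
Confirm numerically:
  x=-1.723: |R|=0.83558 <1
  x=-1.720: |R|=0.83316 <1
  x=-1.229: |R|=0.56398 <1
  x=-0.883: |R|=0.52634 <1
  x=-2.399: |R|=1.62248 >1
  x=-2.243: |R|=1.39830 >1
Interval (-1.9048, 0).

(-1.9048,0); λ=-4 ⇒ h* = (40/21)/4 = 0.4762.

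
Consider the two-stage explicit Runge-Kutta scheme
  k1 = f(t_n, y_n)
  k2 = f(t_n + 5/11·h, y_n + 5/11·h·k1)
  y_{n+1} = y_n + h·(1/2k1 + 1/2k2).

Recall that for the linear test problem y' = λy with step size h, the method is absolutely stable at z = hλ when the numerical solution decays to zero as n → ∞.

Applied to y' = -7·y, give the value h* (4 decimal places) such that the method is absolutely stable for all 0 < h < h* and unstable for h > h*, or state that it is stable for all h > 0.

(-4.4000,0); λ=-7 ⇒ h* = (22/5)/7 = 0.6286.

Test eqn y'=λy, z=hλ:
  k1=λy_n ⇒ h·k1=z·y_n;  k2=λ(1+5/11z)y_n ⇒ h·k2=z(1+5/11z)y_n
  y_{n+1}/y_n = 1 + 1/2z + 1/2z(1+5/11z) = 1 + z + 5/22z²
  so R(z) = 1 + z + 5/22z².

Solve |R(x)|<1 on ℝ⁻.
x=-1: |R|=0.2273
R=1: x+5/22x²=0 ⇒ x=−22/5=-4.4000; min R=1−1/(4·5/22)=-0.1000>−1
Confirm numerically:
  x=-3.865: |R|=0.53005 <1
  x=-2.802: |R|=0.01764 <1
  x=-2.574: |R|=0.06821 <1
  x=-2.215: |R|=0.09995 <1
  x=-4.616: |R|=1.22660 >1
  x=-4.551: |R|=1.15618 >1
  x=-4.533: |R|=1.13702 >1
So |R|<1 on (-4.4000, 0).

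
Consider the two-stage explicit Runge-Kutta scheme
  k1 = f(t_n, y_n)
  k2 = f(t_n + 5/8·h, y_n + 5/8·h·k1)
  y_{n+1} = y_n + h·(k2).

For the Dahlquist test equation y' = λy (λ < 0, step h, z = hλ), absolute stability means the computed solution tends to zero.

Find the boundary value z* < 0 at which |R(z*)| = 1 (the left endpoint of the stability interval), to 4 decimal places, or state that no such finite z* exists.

left endpoint -1.6000.

Test eqn y'=λy, z=hλ:
  k1=λy_n ⇒ h·k1=z·y_n;  k2=λ(1+5/8z)y_n ⇒ h·k2=z(1+5/8z)y_n
  y_{n+1}/y_n = 1 + z(1+5/8z) = 1 + z + 5/8z²
  ⇒ R(z) = 1 + z + 5/8z².

Need |R(x)|<1, x<0.
x=-1.1: |R|=0.6562
R=1: x+5/8x²=0 ⇒ x=−8/5=-1.6000; min R=1−1/(4·5/8)=0.6000>−1
Confirm numerically:
  x=-1.269: |R|=0.73748 <1
  x=-1.228: |R|=0.71449 <1
  x=-2.169: |R|=1.77135 >1
  x=-2.006: |R|=1.50902 >1
  x=-1.624: |R|=1.02436 >1
Interval (-1.6000, 0).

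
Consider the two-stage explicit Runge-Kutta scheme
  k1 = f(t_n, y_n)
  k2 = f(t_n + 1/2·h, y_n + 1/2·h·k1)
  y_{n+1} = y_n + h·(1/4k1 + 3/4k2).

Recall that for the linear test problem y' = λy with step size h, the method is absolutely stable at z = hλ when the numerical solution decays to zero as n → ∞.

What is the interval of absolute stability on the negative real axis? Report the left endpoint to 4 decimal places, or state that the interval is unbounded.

Set f=λy, z=hλ:
  k1=λy_n ⇒ h·k1=z·y_n;  k2=λ(1+1/2z)y_n ⇒ h·k2=z(1+1/2z)y_n
  y_{n+1}/y_n = 1 + 1/4z + 3/4z(1+1/2z) = 1 + z + 3/8z²
  so R(z) = 1 + z + 3/8z².

Solve |R(x)|<1 on ℝ⁻.
x=-1.43: |R|=0.3368
R=1: x+3/8x²=0 ⇒ x=−8/3=-2.6667; min R=1−1/(4·3/8)=0.3333>−1
Confirm numerically:
  x=-2.339: |R|=0.71260 <1
  x=-2.235: |R|=0.63821 <1
  x=-1.649: |R|=0.37070 <1
  x=-3.125: |R|=1.53711 >1
  x=-2.714: |R|=1.04817 >1
So |R|<1 on (-2.6667, 0).

z∈(-2.6667,0).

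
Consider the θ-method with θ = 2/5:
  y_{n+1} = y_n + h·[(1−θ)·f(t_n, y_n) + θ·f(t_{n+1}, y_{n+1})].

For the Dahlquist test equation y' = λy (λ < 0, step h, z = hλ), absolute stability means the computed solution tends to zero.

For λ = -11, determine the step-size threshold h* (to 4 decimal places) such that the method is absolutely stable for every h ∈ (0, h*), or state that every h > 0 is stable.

(-10.0000,0); λ=-11 ⇒ h* = (10)/11 = 0.9091.

Set f=λy, z=hλ:
  y_{n+1} = y_n + z·[3/5·y_n + 2/5·y_{n+1}] ⇒ (1 − 2/5z)y_{n+1} = (1 + 3/5z)y_n
  so R(z) = (1 + 3/5z)/(1 − 2/5z).

Boundary: |R(x)|=1, x<0.
x=-0.5: |R|=0.5833
R=−1: 1+3/5x = −1+2/5x ⇒ -1/5x=2 ⇒ x=2/(-1/5)=-10.0000
Confirm numerically:
  x=-8.886: |R|=0.95108 <1
  x=-7.624: |R|=0.88266 <1
  x=-5.223: |R|=0.69073 <1
  x=-10.287: |R|=1.01122 >1
  x=-10.116: |R|=1.00460 >1
  x=-10.084: |R|=1.00334 >1
Interval (-10.0000, 0).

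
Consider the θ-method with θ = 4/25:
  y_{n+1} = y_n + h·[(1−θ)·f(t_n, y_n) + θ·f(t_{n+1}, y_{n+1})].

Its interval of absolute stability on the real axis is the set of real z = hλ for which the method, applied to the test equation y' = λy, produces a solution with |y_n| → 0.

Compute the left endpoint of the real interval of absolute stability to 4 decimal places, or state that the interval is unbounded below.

Set f=λy, z=hλ:
  y_{n+1} = y_n + z·[21/25·y_n + 4/25·y_{n+1}] ⇒ (1 − 4/25z)y_{n+1} = (1 + 21/25z)y_n
  ⇒ R(z) = (1 + 21/25z)/(1 − 4/25z).

Solve |R(x)|<1 on ℝ⁻.
x=-1.04: |R|=0.1084
R=−1: 1+21/25x = −1+4/25x ⇒ -17/25x=2 ⇒ x=2/(-17/25)=-2.9412
Confirm numerically:
  x=-2.894: |R|=0.97807 <1
  x=-2.782: |R|=0.92510 <1
  x=-2.221: |R|=0.63868 <1
  x=-3.533: |R|=1.25710 >1
  x=-3.469: |R|=1.23081 >1
  x=-3.303: |R|=1.16097 >1
So |R|<1 on (-2.9412, 0).

z* = -2.9412.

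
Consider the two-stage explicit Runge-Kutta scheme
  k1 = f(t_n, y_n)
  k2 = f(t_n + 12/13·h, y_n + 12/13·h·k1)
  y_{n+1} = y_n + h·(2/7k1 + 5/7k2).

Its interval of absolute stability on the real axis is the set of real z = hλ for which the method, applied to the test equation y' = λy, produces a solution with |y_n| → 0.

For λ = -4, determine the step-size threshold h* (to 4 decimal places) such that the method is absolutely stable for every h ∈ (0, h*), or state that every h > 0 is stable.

On y'=λy, z=hλ:
  k1=λy_n ⇒ h·k1=z·y_n;  k2=λ(1+12/13z)y_n ⇒ h·k2=z(1+12/13z)y_n
  y_{n+1}/y_n = 1 + 2/7z + 5/7z(1+12/13z) = 1 + z + 60/91z²
  R(z) = 1 + z + 60/91z².

Boundary: |R(x)|=1, x<0.
x=-0.34: |R|=0.7362
R=1: x+60/91x²=0 ⇒ x=−91/60=-1.5167; min R=1−1/(4·60/91)=0.6208>−1
Confirm numerically:
  x=-1.458: |R|=0.94360 <1
  x=-0.665: |R|=0.62658 <1
  x=-0.626: |R|=0.63238 <1
  x=-2.000: |R|=1.63736 >1
  x=-1.970: |R|=1.58884 >1
  x=-1.867: |R|=1.43126 >1
Stable set (-1.5167, 0).

(-1.5167,0); λ=-4 ⇒ h* = (91/60)/4 = 0.3792.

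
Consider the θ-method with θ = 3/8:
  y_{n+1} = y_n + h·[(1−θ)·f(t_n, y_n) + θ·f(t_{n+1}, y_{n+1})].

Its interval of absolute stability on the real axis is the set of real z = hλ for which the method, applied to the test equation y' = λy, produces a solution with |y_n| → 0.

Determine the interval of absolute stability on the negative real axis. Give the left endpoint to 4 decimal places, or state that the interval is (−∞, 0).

z∈(-8.0000,0).

Test eqn y'=λy, z=hλ:
  y_{n+1} = y_n + z·[5/8·y_n + 3/8·y_{n+1}] ⇒ (1 − 3/8z)y_{n+1} = (1 + 5/8z)y_n
  Hence R(z) = (1 + 5/8z)/(1 − 3/8z).

Find x<0 with |R(x)|<1.
x=-0.73: |R|=0.4269
R=−1: 1+5/8x = −1+3/8x ⇒ -1/4x=2 ⇒ x=2/(-1/4)=-8.0000
Confirm numerically:
  x=-6.235: |R|=0.86782 <1
  x=-4.999: |R|=0.73901 <1
  x=-3.353: |R|=0.48535 <1
  x=-3.351: |R|=0.48496 <1
  x=-8.594: |R|=1.03517 >1
  x=-8.581: |R|=1.03444 >1
  x=-8.346: |R|=1.02095 >1
So |R|<1 on (-8.0000, 0).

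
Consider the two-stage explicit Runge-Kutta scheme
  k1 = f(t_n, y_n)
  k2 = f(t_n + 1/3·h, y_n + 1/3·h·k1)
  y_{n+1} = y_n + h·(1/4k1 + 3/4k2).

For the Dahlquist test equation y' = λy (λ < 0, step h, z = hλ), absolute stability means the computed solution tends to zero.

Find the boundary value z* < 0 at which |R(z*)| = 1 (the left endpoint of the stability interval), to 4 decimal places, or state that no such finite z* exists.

Set f=λy, z=hλ:
  k1=λy_n ⇒ h·k1=z·y_n;  k2=λ(1+1/3z)y_n ⇒ h·k2=z(1+1/3z)y_n
  y_{n+1}/y_n = 1 + 1/4z + 3/4z(1+1/3z) = 1 + z + 1/4z²
  so R(z) = 1 + z + 1/4z².

Find x<0 with |R(x)|<1.
x=-0.88: |R|=0.3136
R=1: x+1/4x²=0 ⇒ x=−4=-4.0000; min R=1−1/(4·1/4)=0.0000>−1
Confirm numerically:
  x=-3.614: |R|=0.65125 <1
  x=-3.549: |R|=0.59985 <1
  x=-3.272: |R|=0.40450 <1
  x=-3.187: |R|=0.35224 <1
  x=-4.599: |R|=1.68870 >1
  x=-4.237: |R|=1.25104 >1
  x=-4.236: |R|=1.24992 >1
Stable set (-4.0000, 0).

left endpoint -4.0000.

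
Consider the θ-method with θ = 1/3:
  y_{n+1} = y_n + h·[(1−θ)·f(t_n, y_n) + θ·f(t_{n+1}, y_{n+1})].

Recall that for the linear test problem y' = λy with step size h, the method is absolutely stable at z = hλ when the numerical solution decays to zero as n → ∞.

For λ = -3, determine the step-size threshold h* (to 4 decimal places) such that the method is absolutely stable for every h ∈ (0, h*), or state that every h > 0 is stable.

Set f=λy, z=hλ:
  y_{n+1} = y_n + z·[2/3·y_n + 1/3·y_{n+1}] ⇒ (1 − 1/3z)y_{n+1} = (1 + 2/3z)y_n
  ⇒ R(z) = (1 + 2/3z)/(1 − 1/3z).

Find x<0 with |R(x)|<1.
x=-0.58: |R|=0.5140
R=−1: 1+2/3x = −1+1/3x ⇒ -1/3x=2 ⇒ x=2/(-1/3)=-6.0000
Confirm numerically:
  x=-5.679: |R|=0.96301 <1
  x=-4.835: |R|=0.85131 <1
  x=-2.834: |R|=0.45732 <1
  x=-6.546: |R|=1.05720 >1
  x=-6.179: |R|=1.01950 >1
Stable set (-6.0000, 0).

(-6.0000,0); λ=-3 ⇒ h* = (6)/3 = 2.0000.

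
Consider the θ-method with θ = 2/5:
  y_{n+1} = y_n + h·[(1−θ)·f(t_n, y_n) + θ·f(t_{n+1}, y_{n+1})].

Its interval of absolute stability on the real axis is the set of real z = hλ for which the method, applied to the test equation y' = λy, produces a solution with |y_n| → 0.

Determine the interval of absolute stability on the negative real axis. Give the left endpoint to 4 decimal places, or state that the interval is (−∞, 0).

(-10.0000, 0).

Set f=λy, z=hλ:
  y_{n+1} = y_n + z·[3/5·y_n + 2/5·y_{n+1}] ⇒ (1 − 2/5z)y_{n+1} = (1 + 3/5z)y_n
  ⇒ R(z) = (1 + 3/5z)/(1 − 2/5z).

Find x<0 with |R(x)|<1.
x=-0.86: |R|=0.3601
R=−1: 1+3/5x = −1+2/5x ⇒ -1/5x=2 ⇒ x=2/(-1/5)=-10.0000
Confirm numerically:
  x=-8.697: |R|=0.94181 <1
  x=-6.301: |R|=0.78985 <1
  x=-6.057: |R|=0.76960 <1
  x=-4.398: |R|=0.59394 <1
  x=-10.571: |R|=1.02184 >1
  x=-10.087: |R|=1.00346 >1
Stable set (-10.0000, 0).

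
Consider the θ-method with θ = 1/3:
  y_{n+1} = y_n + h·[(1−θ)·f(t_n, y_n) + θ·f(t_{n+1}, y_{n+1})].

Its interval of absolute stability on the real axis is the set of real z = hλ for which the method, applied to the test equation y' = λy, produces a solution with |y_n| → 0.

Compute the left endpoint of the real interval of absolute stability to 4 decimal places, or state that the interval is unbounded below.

left endpoint -6.0000.

Set f=λy, z=hλ:
  y_{n+1} = y_n + z·[2/3·y_n + 1/3·y_{n+1}] ⇒ (1 − 1/3z)y_{n+1} = (1 + 2/3z)y_n
  so R(z) = (1 + 2/3z)/(1 − 1/3z).

Boundary: |R(x)|=1, x<0.
x=-1.69: |R|=0.0810
R=−1: 1+2/3x = −1+1/3x ⇒ -1/3x=2 ⇒ x=2/(-1/3)=-6.0000
Confirm numerically:
  x=-5.129: |R|=0.89285 <1
  x=-4.976: |R|=0.87161 <1
  x=-3.901: |R|=0.69584 <1
  x=-3.402: |R|=0.59419 <1
  x=-6.327: |R|=1.03506 >1
  x=-6.251: |R|=1.02713 >1
  x=-6.058: |R|=1.00640 >1
Interval (-6.0000, 0).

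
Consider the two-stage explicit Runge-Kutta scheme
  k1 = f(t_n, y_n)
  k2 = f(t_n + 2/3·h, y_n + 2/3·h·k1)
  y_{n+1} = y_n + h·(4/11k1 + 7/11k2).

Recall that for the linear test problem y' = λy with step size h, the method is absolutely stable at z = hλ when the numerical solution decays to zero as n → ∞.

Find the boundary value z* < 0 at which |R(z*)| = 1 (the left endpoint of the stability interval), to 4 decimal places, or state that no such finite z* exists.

z* = -2.3571.

Test eqn y'=λy, z=hλ:
  k1=λy_n ⇒ h·k1=z·y_n;  k2=λ(1+2/3z)y_n ⇒ h·k2=z(1+2/3z)y_n
  y_{n+1}/y_n = 1 + 4/11z + 7/11z(1+2/3z) = 1 + z + 14/33z²
  ⇒ R(z) = 1 + z + 14/33z².

Boundary: |R(x)|=1, x<0.
x=-0.7: |R|=0.5079
R=1: x+14/33x²=0 ⇒ x=−33/14=-2.3571; min R=1−1/(4·14/33)=0.4107>−1
Confirm numerically:
  x=-1.981: |R|=0.68388 <1
  x=-1.844: |R|=0.59857 <1
  x=-1.371: |R|=0.42642 <1
  x=-2.481: |R|=1.13037 >1
  x=-2.476: |R|=1.12485 >1
So |R|<1 on (-2.3571, 0).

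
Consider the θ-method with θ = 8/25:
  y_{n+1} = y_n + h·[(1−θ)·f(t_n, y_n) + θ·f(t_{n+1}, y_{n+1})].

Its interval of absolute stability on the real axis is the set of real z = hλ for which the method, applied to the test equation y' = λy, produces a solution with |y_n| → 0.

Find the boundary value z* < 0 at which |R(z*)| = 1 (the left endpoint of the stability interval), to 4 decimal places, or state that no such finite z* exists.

z* = -5.5556.

Set f=λy, z=hλ:
  y_{n+1} = y_n + z·[17/25·y_n + 8/25·y_{n+1}] ⇒ (1 − 8/25z)y_{n+1} = (1 + 17/25z)y_n
  ⇒ R(z) = (1 + 17/25z)/(1 − 8/25z).

Solve |R(x)|<1 on ℝ⁻.
x=-1.36: |R|=0.0524
R=−1: 1+17/25x = −1+8/25x ⇒ -9/25x=2 ⇒ x=2/(-9/25)=-5.5556
Confirm numerically:
  x=-5.312: |R|=0.96752 <1
  x=-5.104: |R|=0.93827 <1
  x=-4.935: |R|=0.91338 <1
  x=-6.060: |R|=1.06179 >1
  x=-5.841: |R|=1.03582 >1
Interval (-5.5556, 0).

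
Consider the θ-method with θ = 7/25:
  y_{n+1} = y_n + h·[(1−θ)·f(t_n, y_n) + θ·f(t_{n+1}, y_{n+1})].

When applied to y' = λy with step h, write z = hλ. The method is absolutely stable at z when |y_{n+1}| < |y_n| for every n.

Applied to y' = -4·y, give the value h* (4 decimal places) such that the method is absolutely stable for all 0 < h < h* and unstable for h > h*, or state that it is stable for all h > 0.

On y'=λy, z=hλ:
  y_{n+1} = y_n + z·[18/25·y_n + 7/25·y_{n+1}] ⇒ (1 − 7/25z)y_{n+1} = (1 + 18/25z)y_n
  R(z) = (1 + 18/25z)/(1 − 7/25z).

Boundary: |R(x)|=1, x<0.
x=-0.42: |R|=0.6242
R=−1: 1+18/25x = −1+7/25x ⇒ -11/25x=2 ⇒ x=2/(-11/25)=-4.5455
Confirm numerically:
  x=-4.147: |R|=0.91888 <1
  x=-4.068: |R|=0.90179 <1
  x=-2.862: |R|=0.58880 <1
  x=-2.400: |R|=0.43541 <1
  x=-4.775: |R|=1.04322 >1
  x=-4.745: |R|=1.03771 >1
  x=-4.717: |R|=1.03252 >1
Interval (-4.5455, 0).

(-4.5455,0); λ=-4 ⇒ h* = (50/11)/4 = 1.1364.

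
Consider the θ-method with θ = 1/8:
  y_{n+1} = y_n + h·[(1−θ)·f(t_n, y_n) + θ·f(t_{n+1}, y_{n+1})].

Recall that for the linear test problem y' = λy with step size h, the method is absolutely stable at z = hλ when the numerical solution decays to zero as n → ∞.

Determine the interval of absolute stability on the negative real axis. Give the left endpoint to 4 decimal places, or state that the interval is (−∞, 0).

z∈(-2.6667,0).

Test eqn y'=λy, z=hλ:
  y_{n+1} = y_n + z·[7/8·y_n + 1/8·y_{n+1}] ⇒ (1 − 1/8z)y_{n+1} = (1 + 7/8z)y_n
  R(z) = (1 + 7/8z)/(1 − 1/8z).

Boundary: |R(x)|=1, x<0.
x=-0.61: |R|=0.4332
R=−1: 1+7/8x = −1+1/8x ⇒ -3/4x=2 ⇒ x=2/(-3/4)=-2.6667
Confirm numerically:
  x=-2.638: |R|=0.98383 <1
  x=-2.120: |R|=0.67589 <1
  x=-2.022: |R|=0.61405 <1
  x=-2.002: |R|=0.60128 <1
  x=-3.204: |R|=1.28775 >1
  x=-2.794: |R|=1.07078 >1
So |R|<1 on (-2.6667, 0).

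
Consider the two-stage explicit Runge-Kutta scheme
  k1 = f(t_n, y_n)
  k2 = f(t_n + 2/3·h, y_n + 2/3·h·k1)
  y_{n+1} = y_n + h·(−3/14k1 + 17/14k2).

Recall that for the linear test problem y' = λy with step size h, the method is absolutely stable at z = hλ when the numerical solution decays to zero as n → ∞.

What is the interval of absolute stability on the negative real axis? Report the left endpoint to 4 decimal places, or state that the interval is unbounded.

Test eqn y'=λy, z=hλ:
  k1=λy_n ⇒ h·k1=z·y_n;  k2=λ(1+2/3z)y_n ⇒ h·k2=z(1+2/3z)y_n
  y_{n+1}/y_n = 1 − 3/14z + 17/14z(1+2/3z) = 1 + z + 17/21z²
  Hence R(z) = 1 + z + 17/21z².

Find x<0 with |R(x)|<1.
x=-1.22: |R|=0.9849
R=1: x+17/21x²=0 ⇒ x=−21/17=-1.2353; min R=1−1/(4·17/21)=0.6912>−1
Confirm numerically:
  x=-0.980: |R|=0.79747 <1
  x=-0.973: |R|=0.79340 <1
  x=-0.865: |R|=0.74071 <1
  x=-0.859: |R|=0.73833 <1
  x=-1.716: |R|=1.66777 >1
  x=-1.350: |R|=1.12536 >1
  x=-1.300: |R|=1.06810 >1
Stable set (-1.2353, 0).

z∈(-1.2353,0).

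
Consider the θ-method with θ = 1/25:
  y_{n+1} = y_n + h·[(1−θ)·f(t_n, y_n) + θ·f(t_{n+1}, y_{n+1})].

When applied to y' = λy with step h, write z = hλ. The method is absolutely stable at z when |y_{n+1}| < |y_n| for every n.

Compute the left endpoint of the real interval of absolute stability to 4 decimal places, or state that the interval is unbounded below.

Set f=λy, z=hλ:
  y_{n+1} = y_n + z·[24/25·y_n + 1/25·y_{n+1}] ⇒ (1 − 1/25z)y_{n+1} = (1 + 24/25z)y_n
  Hence R(z) = (1 + 24/25z)/(1 − 1/25z).

Find x<0 with |R(x)|<1.
x=-0.66: |R|=0.3570
R=−1: 1+24/25x = −1+1/25x ⇒ -23/25x=2 ⇒ x=2/(-23/25)=-2.1739
Confirm numerically:
  x=-1.215: |R|=0.15869 <1
  x=-1.161: |R|=0.10948 <1
  x=-0.931: |R|=0.10243 <1
  x=-2.376: |R|=1.16978 >1
  x=-2.198: |R|=1.02037 >1
So |R|<1 on (-2.1739, 0).

left endpoint -2.1739.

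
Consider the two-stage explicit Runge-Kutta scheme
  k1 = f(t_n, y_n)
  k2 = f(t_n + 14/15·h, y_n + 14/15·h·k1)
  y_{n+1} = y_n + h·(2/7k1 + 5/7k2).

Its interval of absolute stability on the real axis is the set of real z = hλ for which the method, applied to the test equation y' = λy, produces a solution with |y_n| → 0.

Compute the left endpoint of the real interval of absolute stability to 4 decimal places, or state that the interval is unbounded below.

Set f=λy, z=hλ:
  k1=λy_n ⇒ h·k1=z·y_n;  k2=λ(1+14/15z)y_n ⇒ h·k2=z(1+14/15z)y_n
  y_{n+1}/y_n = 1 + 2/7z + 5/7z(1+14/15z) = 1 + z + 2/3z²
  Hence R(z) = 1 + z + 2/3z².

Solve |R(x)|<1 on ℝ⁻.
x=-0.71: |R|=0.6261
R=1: x+2/3x²=0 ⇒ x=−3/2=-1.5000; min R=1−1/(4·2/3)=0.6250>−1
Confirm numerically:
  x=-1.396: |R|=0.90321 <1
  x=-1.017: |R|=0.67253 <1
  x=-0.716: |R|=0.62577 <1
  x=-0.653: |R|=0.63127 <1
  x=-2.050: |R|=1.75167 >1
  x=-1.971: |R|=1.61889 >1
  x=-1.601: |R|=1.10780 >1
Stable set (-1.5000, 0).

z* = -1.5000.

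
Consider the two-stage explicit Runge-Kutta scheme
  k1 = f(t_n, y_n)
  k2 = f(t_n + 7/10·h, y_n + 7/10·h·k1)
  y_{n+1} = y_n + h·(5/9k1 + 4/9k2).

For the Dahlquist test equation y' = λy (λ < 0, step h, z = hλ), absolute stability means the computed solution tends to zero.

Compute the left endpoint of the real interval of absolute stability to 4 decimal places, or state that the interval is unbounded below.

Test eqn y'=λy, z=hλ:
  k1=λy_n ⇒ h·k1=z·y_n;  k2=λ(1+7/10z)y_n ⇒ h·k2=z(1+7/10z)y_n
  y_{n+1}/y_n = 1 + 5/9z + 4/9z(1+7/10z) = 1 + z + 14/45z²
  so R(z) = 1 + z + 14/45z².

Need |R(x)|<1, x<0.
x=-0.49: |R|=0.5847
R=1: x+14/45x²=0 ⇒ x=−45/14=-3.2143; min R=1−1/(4·14/45)=0.1964>−1
Confirm numerically:
  x=-2.122: |R|=0.27890 <1
  x=-1.815: |R|=0.20987 <1
  x=-1.340: |R|=0.21863 <1
  x=-3.748: |R|=1.62233 >1
  x=-3.655: |R|=1.50114 >1
Stable set (-3.2143, 0).

left endpoint -3.2143.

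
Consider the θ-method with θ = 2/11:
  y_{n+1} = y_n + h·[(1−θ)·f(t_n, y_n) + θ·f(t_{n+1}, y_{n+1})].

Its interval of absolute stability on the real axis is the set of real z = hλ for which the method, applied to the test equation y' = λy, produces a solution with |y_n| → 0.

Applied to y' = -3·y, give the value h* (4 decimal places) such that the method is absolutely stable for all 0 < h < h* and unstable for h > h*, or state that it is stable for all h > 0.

(-3.1429,0); λ=-3 ⇒ h* = (22/7)/3 = 1.0476.

On y'=λy, z=hλ:
  y_{n+1} = y_n + z·[9/11·y_n + 2/11·y_{n+1}] ⇒ (1 − 2/11z)y_{n+1} = (1 + 9/11z)y_n
  Hence R(z) = (1 + 9/11z)/(1 − 2/11z).

Solve |R(x)|<1 on ℝ⁻.
x=-0.5: |R|=0.5417
R=−1: 1+9/11x = −1+2/11x ⇒ -7/11x=2 ⇒ x=2/(-7/11)=-3.1429
Confirm numerically:
  x=-2.946: |R|=0.91842 <1
  x=-2.757: |R|=0.83644 <1
  x=-2.589: |R|=0.76035 <1
  x=-3.632: |R|=1.18747 >1
  x=-3.596: |R|=1.17436 >1
  x=-3.420: |R|=1.10874 >1
So |R|<1 on (-3.1429, 0).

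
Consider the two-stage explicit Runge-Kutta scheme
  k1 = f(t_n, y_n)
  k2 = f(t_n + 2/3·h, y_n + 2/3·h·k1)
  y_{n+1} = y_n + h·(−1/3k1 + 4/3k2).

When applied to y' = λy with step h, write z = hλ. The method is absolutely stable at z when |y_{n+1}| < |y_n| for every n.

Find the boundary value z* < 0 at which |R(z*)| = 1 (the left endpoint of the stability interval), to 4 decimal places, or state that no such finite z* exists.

left endpoint -1.1250.

Test eqn y'=λy, z=hλ:
  k1=λy_n ⇒ h·k1=z·y_n;  k2=λ(1+2/3z)y_n ⇒ h·k2=z(1+2/3z)y_n
  y_{n+1}/y_n = 1 − 1/3z + 4/3z(1+2/3z) = 1 + z + 8/9z²
  Hence R(z) = 1 + z + 8/9z².

Boundary: |R(x)|=1, x<0.
x=-1.66: |R|=1.7894
R=1: x+8/9x²=0 ⇒ x=−9/8=-1.1250; min R=1−1/(4·8/9)=0.7188>−1
Confirm numerically:
  x=-0.976: |R|=0.87073 <1
  x=-0.744: |R|=0.74803 <1
  x=-0.641: |R|=0.72423 <1
  x=-1.644: |R|=1.75843 >1
  x=-1.540: |R|=1.56809 >1
  x=-1.153: |R|=1.02870 >1
So |R|<1 on (-1.1250, 0).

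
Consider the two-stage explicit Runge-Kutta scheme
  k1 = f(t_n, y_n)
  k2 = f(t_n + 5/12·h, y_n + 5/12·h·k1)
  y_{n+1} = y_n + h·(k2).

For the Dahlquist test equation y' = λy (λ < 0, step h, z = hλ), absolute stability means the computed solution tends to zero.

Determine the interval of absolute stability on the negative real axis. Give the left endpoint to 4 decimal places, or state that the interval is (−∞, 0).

Test eqn y'=λy, z=hλ:
  k1=λy_n ⇒ h·k1=z·y_n;  k2=λ(1+5/12z)y_n ⇒ h·k2=z(1+5/12z)y_n
  y_{n+1}/y_n = 1 + z(1+5/12z) = 1 + z + 5/12z²
  Hence R(z) = 1 + z + 5/12z².

Solve |R(x)|<1 on ℝ⁻.
x=-0.61: |R|=0.5450
R=1: x+5/12x²=0 ⇒ x=−12/5=-2.4000; min R=1−1/(4·5/12)=0.4000>−1
Confirm numerically:
  x=-2.307: |R|=0.91060 <1
  x=-2.189: |R|=0.80755 <1
  x=-1.744: |R|=0.52331 <1
  x=-1.443: |R|=0.42460 <1
  x=-2.863: |R|=1.55232 >1
  x=-2.597: |R|=1.21317 >1
  x=-2.500: |R|=1.10417 >1
So |R|<1 on (-2.4000, 0).

z∈(-2.4000,0).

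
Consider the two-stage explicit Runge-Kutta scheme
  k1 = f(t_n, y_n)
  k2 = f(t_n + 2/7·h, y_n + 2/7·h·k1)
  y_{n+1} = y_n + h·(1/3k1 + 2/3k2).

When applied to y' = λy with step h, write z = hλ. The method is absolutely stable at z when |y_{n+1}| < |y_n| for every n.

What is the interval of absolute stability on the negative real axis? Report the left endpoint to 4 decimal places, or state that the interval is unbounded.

Set f=λy, z=hλ:
  k1=λy_n ⇒ h·k1=z·y_n;  k2=λ(1+2/7z)y_n ⇒ h·k2=z(1+2/7z)y_n
  y_{n+1}/y_n = 1 + 1/3z + 2/3z(1+2/7z) = 1 + z + 4/21z²
  so R(z) = 1 + z + 4/21z².

Solve |R(x)|<1 on ℝ⁻.
x=-0.58: |R|=0.4841
R=1: x+4/21x²=0 ⇒ x=−21/4=-5.2500; min R=1−1/(4·4/21)=-0.3125>−1
Confirm numerically:
  x=-5.189: |R|=0.93971 <1
  x=-3.272: |R|=0.23276 <1
  x=-2.904: |R|=0.29767 <1
  x=-2.488: |R|=0.30892 <1
  x=-5.754: |R|=1.55238 >1
  x=-5.569: |R|=1.33838 >1
  x=-5.406: |R|=1.16064 >1
Stable set (-5.2500, 0).

z∈(-5.2500,0).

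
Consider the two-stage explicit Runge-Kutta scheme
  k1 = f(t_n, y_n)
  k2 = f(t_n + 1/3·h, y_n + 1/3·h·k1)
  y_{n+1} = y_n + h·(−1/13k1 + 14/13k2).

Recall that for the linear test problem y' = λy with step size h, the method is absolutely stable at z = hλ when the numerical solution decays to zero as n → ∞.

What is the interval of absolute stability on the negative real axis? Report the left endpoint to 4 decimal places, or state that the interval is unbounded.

Set f=λy, z=hλ:
  k1=λy_n ⇒ h·k1=z·y_n;  k2=λ(1+1/3z)y_n ⇒ h·k2=z(1+1/3z)y_n
  y_{n+1}/y_n = 1 − 1/13z + 14/13z(1+1/3z) = 1 + z + 14/39z²
  R(z) = 1 + z + 14/39z².

Need |R(x)|<1, x<0.
x=-1.3: |R|=0.3067
R=1: x+14/39x²=0 ⇒ x=−39/14=-2.7857; min R=1−1/(4·14/39)=0.3036>−1
Confirm numerically:
  x=-2.750: |R|=0.96474 <1
  x=-2.518: |R|=0.75801 <1
  x=-2.176: |R|=0.52373 <1
  x=-2.009: |R|=0.43985 <1
  x=-3.235: |R|=1.52175 >1
  x=-2.847: |R|=1.06263 >1
  x=-2.827: |R|=1.04190 >1
Interval (-2.7857, 0).

z∈(-2.7857,0).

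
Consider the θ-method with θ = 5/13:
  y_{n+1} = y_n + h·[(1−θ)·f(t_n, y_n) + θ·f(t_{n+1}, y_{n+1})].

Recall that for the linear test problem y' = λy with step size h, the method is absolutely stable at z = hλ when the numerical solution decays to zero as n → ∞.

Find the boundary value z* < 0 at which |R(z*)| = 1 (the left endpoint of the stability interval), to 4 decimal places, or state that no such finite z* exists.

Test eqn y'=λy, z=hλ:
  y_{n+1} = y_n + z·[8/13·y_n + 5/13·y_{n+1}] ⇒ (1 − 5/13z)y_{n+1} = (1 + 8/13z)y_n
  R(z) = (1 + 8/13z)/(1 − 5/13z).

Boundary: |R(x)|=1, x<0.
x=-0.69: |R|=0.4547
R=−1: 1+8/13x = −1+5/13x ⇒ -3/13x=2 ⇒ x=2/(-3/13)=-8.6667
Confirm numerically:
  x=-8.226: |R|=0.97558 <1
  x=-7.824: |R|=0.95150 <1
  x=-3.726: |R|=0.53139 <1
  x=-9.197: |R|=1.02697 >1
  x=-9.120: |R|=1.02321 >1
  x=-8.981: |R|=1.01629 >1
Stable set (-8.6667, 0).

z* = -8.6667.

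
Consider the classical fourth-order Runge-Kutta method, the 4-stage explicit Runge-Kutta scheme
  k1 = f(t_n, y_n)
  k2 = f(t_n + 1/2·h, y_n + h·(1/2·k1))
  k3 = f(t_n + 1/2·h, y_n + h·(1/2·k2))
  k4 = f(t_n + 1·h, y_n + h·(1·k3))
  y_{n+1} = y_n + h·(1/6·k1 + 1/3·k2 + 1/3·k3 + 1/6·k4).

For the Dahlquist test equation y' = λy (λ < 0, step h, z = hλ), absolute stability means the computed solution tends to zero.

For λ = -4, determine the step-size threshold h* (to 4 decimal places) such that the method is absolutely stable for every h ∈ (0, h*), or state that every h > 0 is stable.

On y'=λy, z=hλ:
  order 4, 4-stage ⇒ R(z)=1+z+z^2/2+z^3/6+z^4/24
  (e.g. R(-1.51)=0.27284, |R|=0.27284)

Solve |R(x)|<1 on ℝ⁻.
x=-1.51: |R|=0.2728
|R(-3.17)|=1.7528 |R(-3.13)|=1.6569 |R(-2.24)|=0.4446
Bisect:
  x_lo=-3.3232 |R|=2.1638  x_hi=-0.3151 |R|=0.7298
  mid=-1.81915 |R|=0.28846 →hi
  mid=-2.57120 |R|=0.72236 →hi
  mid=-2.94722 |R|=1.27287 →lo
  mid=-2.75921 |R|=0.96138 →hi
  mid=-2.85321 |R|=1.10732 →lo
  mid=-2.80621 |R|=1.03200 →lo
  mid=-2.78271 |R|=0.99611 →hi
  ...
  [-2.78546,-2.78528] ⇒ x*=-2.7853
Interval (-2.7853, 0).

(-2.7853,0); λ=-4 ⇒ h* = 0.6963.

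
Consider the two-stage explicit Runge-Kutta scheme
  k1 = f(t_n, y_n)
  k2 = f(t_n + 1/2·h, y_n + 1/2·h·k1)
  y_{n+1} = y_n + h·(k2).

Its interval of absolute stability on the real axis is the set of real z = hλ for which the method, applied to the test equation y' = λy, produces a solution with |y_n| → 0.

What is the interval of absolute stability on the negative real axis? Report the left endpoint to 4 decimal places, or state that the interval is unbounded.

(-2.0000, 0).

On y'=λy, z=hλ:
  k1=λy_n ⇒ h·k1=z·y_n;  k2=λ(1+1/2z)y_n ⇒ h·k2=z(1+1/2z)y_n
  y_{n+1}/y_n = 1 + z(1+1/2z) = 1 + z + 1/2z²
  R(z) = 1 + z + 1/2z².

Boundary: |R(x)|=1, x<0.
x=-0.82: |R|=0.5162
R=1: x+1/2x²=0 ⇒ x=−2=-2.0000; min R=1−1/(4·1/2)=0.5000>−1
Confirm numerically:
  x=-1.505: |R|=0.62751 <1
  x=-0.938: |R|=0.50192 <1
  x=-0.901: |R|=0.50490 <1
  x=-2.473: |R|=1.58486 >1
  x=-2.361: |R|=1.42616 >1
  x=-2.204: |R|=1.22481 >1
Stable set (-2.0000, 0).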